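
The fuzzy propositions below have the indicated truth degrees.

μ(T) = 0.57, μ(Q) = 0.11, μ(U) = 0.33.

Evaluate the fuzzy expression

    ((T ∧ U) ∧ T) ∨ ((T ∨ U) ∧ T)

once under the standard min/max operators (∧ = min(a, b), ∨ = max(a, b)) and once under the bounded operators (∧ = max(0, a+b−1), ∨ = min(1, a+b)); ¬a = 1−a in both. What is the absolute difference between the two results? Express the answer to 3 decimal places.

0.100

Under standard min/max:
  T ∧ U = min(a, b) on (0.57, 0.33) = 0.33
  (T ∧ U) ∧ T = min(a, b) on (0.33, 0.57) = 0.33
  T ∨ U = max(a, b) on (0.57, 0.33) = 0.57
  (T ∨ U) ∧ T = min(a, b) on (0.57, 0.57) = 0.57
  ((T ∧ U) ∧ T) ∨ ((T ∨ U) ∧ T) = max(a, b) on (0.33, 0.57) = 0.57
  → value = 0.5700
Under bounded:
  T ∧ U = max(0, a+b−1) on (0.57, 0.33) = 0.00
  (T ∧ U) ∧ T = max(0, a+b−1) on (0.00, 0.57) = 0.00
  T ∨ U = min(1, a+b) on (0.57, 0.33) = 0.90
  (T ∨ U) ∧ T = max(0, a+b−1) on (0.90, 0.57) = 0.47
  ((T ∧ U) ∧ T) ∨ ((T ∨ U) ∧ T) = min(1, a+b) on (0.00, 0.47) = 0.47
  → value = 0.4700
|0.5700 − 0.4700| = 0.100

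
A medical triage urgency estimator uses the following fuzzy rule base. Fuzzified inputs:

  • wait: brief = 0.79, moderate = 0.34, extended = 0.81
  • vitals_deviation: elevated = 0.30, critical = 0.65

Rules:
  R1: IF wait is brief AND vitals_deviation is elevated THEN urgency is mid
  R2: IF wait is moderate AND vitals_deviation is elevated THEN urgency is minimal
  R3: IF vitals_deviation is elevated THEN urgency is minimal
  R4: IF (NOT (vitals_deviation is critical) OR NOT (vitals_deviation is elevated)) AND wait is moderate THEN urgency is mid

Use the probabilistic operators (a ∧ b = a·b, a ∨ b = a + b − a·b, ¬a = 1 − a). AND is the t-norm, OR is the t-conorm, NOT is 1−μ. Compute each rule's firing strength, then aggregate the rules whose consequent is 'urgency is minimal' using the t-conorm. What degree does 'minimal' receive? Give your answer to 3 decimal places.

0.371

R1: brief=0.79, elevated=0.30; AND[a·b] → w = 0.2370
R2: moderate=0.34, elevated=0.30; AND[a·b] → w = 0.1020
R3: elevated=0.30 → w = 0.3000
R4: (¬critical=1−0.65=0.35 OR ¬elevated=1−0.30=0.70) = 0.8050; AND[a·b] with moderate=0.34 → w = 0.2737
Rules with consequent 'minimal': {R2, R3} → strengths 0.1020, 0.3000
Aggregate via t-conorm [a + b − a·b]: 0.3714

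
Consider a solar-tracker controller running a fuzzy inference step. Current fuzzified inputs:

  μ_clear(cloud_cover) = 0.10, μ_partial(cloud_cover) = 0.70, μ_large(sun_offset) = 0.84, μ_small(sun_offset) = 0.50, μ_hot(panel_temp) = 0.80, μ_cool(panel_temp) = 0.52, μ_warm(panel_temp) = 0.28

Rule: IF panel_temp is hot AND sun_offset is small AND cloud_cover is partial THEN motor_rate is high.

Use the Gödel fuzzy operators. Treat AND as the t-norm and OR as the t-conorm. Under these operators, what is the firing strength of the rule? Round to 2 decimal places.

firing strength: hot=0.80, small=0.50, partial=0.70; AND[min(a, b)] → w = 0.50

0.50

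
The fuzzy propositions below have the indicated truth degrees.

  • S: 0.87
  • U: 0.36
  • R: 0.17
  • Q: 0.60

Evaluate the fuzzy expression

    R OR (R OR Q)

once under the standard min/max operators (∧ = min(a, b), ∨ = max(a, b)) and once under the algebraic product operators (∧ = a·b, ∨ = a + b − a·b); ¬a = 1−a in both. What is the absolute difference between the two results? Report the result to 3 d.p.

Under standard min/max:
  R OR Q = max(a, b) on (0.17, 0.60) = 0.60
  R OR (R OR Q) = max(a, b) on (0.17, 0.60) = 0.60
  → value = 0.6000
Under algebraic product:
  R OR Q = a + b − a·b on (0.1700, 0.6000) = 0.6680
  R OR (R OR Q) = a + b − a·b on (0.1700, 0.6680) = 0.7244
  → value = 0.7244
|0.6000 − 0.7244| = 0.124

0.124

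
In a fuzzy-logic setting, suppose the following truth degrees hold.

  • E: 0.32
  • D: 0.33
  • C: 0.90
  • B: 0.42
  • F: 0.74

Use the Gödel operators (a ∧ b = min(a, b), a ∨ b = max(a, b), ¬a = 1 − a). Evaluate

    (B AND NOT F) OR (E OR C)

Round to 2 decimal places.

NOT F = 1 − 0.74 = 0.26
B AND NOT F = min(a, b) on (0.42, 0.26) = 0.26
E OR C = max(a, b) on (0.32, 0.90) = 0.90
(B AND NOT F) OR (E OR C) = max(a, b) on (0.26, 0.90) = 0.90

0.90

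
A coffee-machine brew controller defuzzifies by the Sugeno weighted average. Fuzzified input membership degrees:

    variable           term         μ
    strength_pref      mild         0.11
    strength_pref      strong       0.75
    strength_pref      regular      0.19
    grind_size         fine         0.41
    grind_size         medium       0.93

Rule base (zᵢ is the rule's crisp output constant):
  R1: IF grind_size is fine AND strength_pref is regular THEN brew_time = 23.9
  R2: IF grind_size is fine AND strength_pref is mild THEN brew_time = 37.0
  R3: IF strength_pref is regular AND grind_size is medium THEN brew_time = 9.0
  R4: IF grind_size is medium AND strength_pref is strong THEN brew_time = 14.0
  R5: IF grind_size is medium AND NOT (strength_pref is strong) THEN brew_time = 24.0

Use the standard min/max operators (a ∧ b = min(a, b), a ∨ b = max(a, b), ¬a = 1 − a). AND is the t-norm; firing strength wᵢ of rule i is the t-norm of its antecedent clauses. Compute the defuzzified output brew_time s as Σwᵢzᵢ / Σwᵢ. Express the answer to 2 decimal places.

R1 (z=23.9): fine=0.41, regular=0.19; AND[min(a, b)] → w = 0.19
R2 (z=37.0): fine=0.41, mild=0.11; AND[min(a, b)] → w = 0.11
R3 (z=9.0): regular=0.19, medium=0.93; AND[min(a, b)] → w = 0.19
R4 (z=14.0): medium=0.93, strong=0.75; AND[min(a, b)] → w = 0.75
R5 (z=24.0): medium=0.93, ¬strong=1−0.75=0.25; AND[min(a, b)] → w = 0.25
Weighted average = (0.19·23.9 + 0.11·37.0 + 0.19·9.0 + 0.75·14.0 + 0.25·24.0) / (0.19 + 0.11 + 0.19 + 0.75 + 0.25)
  = 26.8210 / 1.4900 = 18.00

18.00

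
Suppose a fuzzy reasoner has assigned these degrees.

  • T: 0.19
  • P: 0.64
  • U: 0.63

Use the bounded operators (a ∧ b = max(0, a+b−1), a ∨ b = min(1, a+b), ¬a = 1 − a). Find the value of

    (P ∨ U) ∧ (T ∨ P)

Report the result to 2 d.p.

P ∨ U = min(1, a+b) on (0.64, 0.63) = 1.00
T ∨ P = min(1, a+b) on (0.19, 0.64) = 0.83
(P ∨ U) ∧ (T ∨ P) = max(0, a+b−1) on (1.00, 0.83) = 0.83

0.83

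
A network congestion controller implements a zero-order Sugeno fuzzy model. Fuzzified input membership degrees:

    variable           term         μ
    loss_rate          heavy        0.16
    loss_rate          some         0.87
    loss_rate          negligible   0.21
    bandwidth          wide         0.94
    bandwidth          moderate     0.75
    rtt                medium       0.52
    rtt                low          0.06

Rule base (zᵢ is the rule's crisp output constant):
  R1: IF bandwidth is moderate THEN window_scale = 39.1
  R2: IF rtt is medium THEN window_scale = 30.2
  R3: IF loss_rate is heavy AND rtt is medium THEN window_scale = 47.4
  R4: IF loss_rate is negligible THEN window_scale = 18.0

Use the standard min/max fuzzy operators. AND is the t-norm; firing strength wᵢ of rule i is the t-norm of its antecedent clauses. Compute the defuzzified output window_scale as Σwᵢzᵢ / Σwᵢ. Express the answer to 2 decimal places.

R1 (z=39.1): moderate=0.75 → w = 0.75
R2 (z=30.2): medium=0.52 → w = 0.52
R3 (z=47.4): heavy=0.16, medium=0.52; AND[min(a, b)] → w = 0.16
R4 (z=18.0): negligible=0.21 → w = 0.21
Weighted average = (0.75·39.1 + 0.52·30.2 + 0.16·47.4 + 0.21·18.0) / (0.75 + 0.52 + 0.16 + 0.21)
  = 56.3930 / 1.6400 = 34.39

34.39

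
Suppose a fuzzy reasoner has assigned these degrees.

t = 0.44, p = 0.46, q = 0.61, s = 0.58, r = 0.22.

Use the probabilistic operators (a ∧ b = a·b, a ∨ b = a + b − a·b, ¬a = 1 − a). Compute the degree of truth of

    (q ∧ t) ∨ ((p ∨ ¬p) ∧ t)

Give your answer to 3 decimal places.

0.510

q ∧ t = a·b on (0.6100, 0.4400) = 0.2684
¬p = 1 − 0.4600 = 0.5400
p ∨ ¬p = a + b − a·b on (0.4600, 0.5400) = 0.7516
(p ∨ ¬p) ∧ t = a·b on (0.7516, 0.4400) = 0.3307
(q ∧ t) ∨ ((p ∨ ¬p) ∧ t) = a + b − a·b on (0.2684, 0.3307) = 0.5103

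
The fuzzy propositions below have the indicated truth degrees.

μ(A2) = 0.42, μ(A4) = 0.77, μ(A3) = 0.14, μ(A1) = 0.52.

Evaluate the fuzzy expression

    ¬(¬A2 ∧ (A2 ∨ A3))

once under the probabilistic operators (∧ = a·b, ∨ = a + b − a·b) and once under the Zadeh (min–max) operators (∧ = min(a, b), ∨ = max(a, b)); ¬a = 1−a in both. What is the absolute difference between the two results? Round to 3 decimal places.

Under probabilistic:
  ¬A2 = 1 − 0.4200 = 0.5800
  A2 ∨ A3 = a + b − a·b on (0.4200, 0.1400) = 0.5012
  ¬A2 ∧ (A2 ∨ A3) = a·b on (0.5800, 0.5012) = 0.2907
  ¬(¬A2 ∧ (A2 ∨ A3)) = 1 − 0.2907 = 0.7093
  → value = 0.7093
Under Zadeh (min–max):
  ¬A2 = 1 − 0.42 = 0.58
  A2 ∨ A3 = max(a, b) on (0.42, 0.14) = 0.42
  ¬A2 ∧ (A2 ∨ A3) = min(a, b) on (0.58, 0.42) = 0.42
  ¬(¬A2 ∧ (A2 ∨ A3)) = 1 − 0.42 = 0.58
  → value = 0.5800
|0.7093 − 0.5800| = 0.129

0.129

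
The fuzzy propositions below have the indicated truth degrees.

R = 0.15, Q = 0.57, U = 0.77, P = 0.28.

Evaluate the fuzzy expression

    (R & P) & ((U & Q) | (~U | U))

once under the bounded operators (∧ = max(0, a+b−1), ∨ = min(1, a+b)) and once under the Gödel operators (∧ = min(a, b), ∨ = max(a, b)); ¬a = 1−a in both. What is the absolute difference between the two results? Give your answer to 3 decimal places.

0.150

Under bounded:
  R & P = max(0, a+b−1) on (0.15, 0.28) = 0.00
  U & Q = max(0, a+b−1) on (0.77, 0.57) = 0.34
  ~U = 1 − 0.77 = 0.23
  ~U | U = min(1, a+b) on (0.23, 0.77) = 1.00
  (U & Q) | (~U | U) = min(1, a+b) on (0.34, 1.00) = 1.00
  (R & P) & ((U & Q) | (~U | U)) = max(0, a+b−1) on (0.00, 1.00) = 0.00
  → value = 0.0000
Under Gödel:
  R & P = min(a, b) on (0.15, 0.28) = 0.15
  U & Q = min(a, b) on (0.77, 0.57) = 0.57
  ~U = 1 − 0.77 = 0.23
  ~U | U = max(a, b) on (0.23, 0.77) = 0.77
  (U & Q) | (~U | U) = max(a, b) on (0.57, 0.77) = 0.77
  (R & P) & ((U & Q) | (~U | U)) = min(a, b) on (0.15, 0.77) = 0.15
  → value = 0.1500
|0.0000 − 0.1500| = 0.150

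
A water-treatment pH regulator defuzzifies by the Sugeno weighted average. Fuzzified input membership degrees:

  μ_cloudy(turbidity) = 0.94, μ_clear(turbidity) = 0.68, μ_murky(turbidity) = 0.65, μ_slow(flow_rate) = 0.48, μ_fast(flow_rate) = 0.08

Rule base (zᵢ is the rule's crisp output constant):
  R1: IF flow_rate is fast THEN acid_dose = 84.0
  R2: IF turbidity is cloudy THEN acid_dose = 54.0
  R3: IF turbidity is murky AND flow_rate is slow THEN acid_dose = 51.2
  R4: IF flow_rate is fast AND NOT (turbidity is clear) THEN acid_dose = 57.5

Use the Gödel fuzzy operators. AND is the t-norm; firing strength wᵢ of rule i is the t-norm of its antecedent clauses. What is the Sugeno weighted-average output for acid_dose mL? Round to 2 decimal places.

R1 (z=84.0): fast=0.08 → w = 0.08
R2 (z=54.0): cloudy=0.94 → w = 0.94
R3 (z=51.2): murky=0.65, slow=0.48; AND[min(a, b)] → w = 0.48
R4 (z=57.5): fast=0.08, ¬clear=1−0.68=0.32; AND[min(a, b)] → w = 0.08
Weighted average = (0.08·84.0 + 0.94·54.0 + 0.48·51.2 + 0.08·57.5) / (0.08 + 0.94 + 0.48 + 0.08)
  = 86.6560 / 1.5800 = 54.85

54.85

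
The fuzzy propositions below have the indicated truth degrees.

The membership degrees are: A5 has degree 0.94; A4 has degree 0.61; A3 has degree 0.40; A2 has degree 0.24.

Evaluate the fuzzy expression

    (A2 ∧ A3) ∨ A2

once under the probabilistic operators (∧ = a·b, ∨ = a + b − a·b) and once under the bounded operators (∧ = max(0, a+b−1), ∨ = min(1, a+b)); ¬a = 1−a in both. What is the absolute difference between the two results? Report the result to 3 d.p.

0.073

Under probabilistic:
  A2 ∧ A3 = a·b on (0.2400, 0.4000) = 0.0960
  (A2 ∧ A3) ∨ A2 = a + b − a·b on (0.0960, 0.2400) = 0.3130
  → value = 0.3130
Under bounded:
  A2 ∧ A3 = max(0, a+b−1) on (0.24, 0.40) = 0.00
  (A2 ∧ A3) ∨ A2 = min(1, a+b) on (0.00, 0.24) = 0.24
  → value = 0.2400
|0.3130 − 0.2400| = 0.073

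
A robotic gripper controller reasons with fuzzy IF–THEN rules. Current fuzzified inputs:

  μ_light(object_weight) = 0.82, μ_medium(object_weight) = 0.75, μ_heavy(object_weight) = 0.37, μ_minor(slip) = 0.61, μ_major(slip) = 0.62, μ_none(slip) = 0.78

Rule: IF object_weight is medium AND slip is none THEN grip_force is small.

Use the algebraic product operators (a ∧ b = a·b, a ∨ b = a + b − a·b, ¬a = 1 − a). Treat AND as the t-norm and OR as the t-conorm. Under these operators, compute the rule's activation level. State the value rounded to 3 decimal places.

firing strength: medium=0.75, none=0.78; AND[a·b] → w = 0.5850

0.585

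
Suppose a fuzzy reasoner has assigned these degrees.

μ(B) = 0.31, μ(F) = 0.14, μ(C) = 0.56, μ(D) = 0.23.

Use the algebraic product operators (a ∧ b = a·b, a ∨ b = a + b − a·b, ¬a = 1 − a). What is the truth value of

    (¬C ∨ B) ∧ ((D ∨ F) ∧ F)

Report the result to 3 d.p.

¬C = 1 − 0.5600 = 0.4400
¬C ∨ B = a + b − a·b on (0.4400, 0.3100) = 0.6136
D ∨ F = a + b − a·b on (0.2300, 0.1400) = 0.3378
(D ∨ F) ∧ F = a·b on (0.3378, 0.1400) = 0.0473
(¬C ∨ B) ∧ ((D ∨ F) ∧ F) = a·b on (0.6136, 0.0473) = 0.0290

0.029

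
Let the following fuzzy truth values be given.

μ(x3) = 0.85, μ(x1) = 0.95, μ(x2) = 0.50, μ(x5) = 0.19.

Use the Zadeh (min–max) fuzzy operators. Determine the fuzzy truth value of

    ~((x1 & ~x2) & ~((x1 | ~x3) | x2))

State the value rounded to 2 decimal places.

~x2 = 1 − 0.50 = 0.50
x1 & ~x2 = min(a, b) on (0.95, 0.50) = 0.50
~x3 = 1 − 0.85 = 0.15
x1 | ~x3 = max(a, b) on (0.95, 0.15) = 0.95
(x1 | ~x3) | x2 = max(a, b) on (0.95, 0.50) = 0.95
~((x1 | ~x3) | x2) = 1 − 0.95 = 0.05
(x1 & ~x2) & ~((x1 | ~x3) | x2) = min(a, b) on (0.50, 0.05) = 0.05
~((x1 & ~x2) & ~((x1 | ~x3) | x2)) = 1 − 0.05 = 0.95

0.95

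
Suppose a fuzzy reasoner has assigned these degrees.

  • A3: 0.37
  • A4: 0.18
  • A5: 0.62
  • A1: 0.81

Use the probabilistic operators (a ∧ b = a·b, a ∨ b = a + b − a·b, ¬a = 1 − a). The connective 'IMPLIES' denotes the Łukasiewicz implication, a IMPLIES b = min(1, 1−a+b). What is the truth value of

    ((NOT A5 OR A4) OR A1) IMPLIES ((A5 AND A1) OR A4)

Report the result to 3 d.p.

0.688

NOT A5 = 1 − 0.6200 = 0.3800
NOT A5 OR A4 = a + b − a·b on (0.3800, 0.1800) = 0.4916
(NOT A5 OR A4) OR A1 = a + b − a·b on (0.4916, 0.8100) = 0.9034
A5 AND A1 = a·b on (0.6200, 0.8100) = 0.5022
(A5 AND A1) OR A4 = a + b − a·b on (0.5022, 0.1800) = 0.5918
((NOT A5 OR A4) OR A1) IMPLIES ((A5 AND A1) OR A4)  [Łukasiewicz: min(1, 1−a+b)] with a=0.9034, b=0.5918 → 0.6884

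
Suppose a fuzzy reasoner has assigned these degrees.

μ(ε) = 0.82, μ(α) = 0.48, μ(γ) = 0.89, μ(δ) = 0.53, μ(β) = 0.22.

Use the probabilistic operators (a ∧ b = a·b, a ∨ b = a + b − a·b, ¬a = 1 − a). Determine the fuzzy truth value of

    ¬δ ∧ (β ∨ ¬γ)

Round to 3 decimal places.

0.144

¬δ = 1 − 0.5300 = 0.4700
¬γ = 1 − 0.8900 = 0.1100
β ∨ ¬γ = a + b − a·b on (0.2200, 0.1100) = 0.3058
¬δ ∧ (β ∨ ¬γ) = a·b on (0.4700, 0.3058) = 0.1437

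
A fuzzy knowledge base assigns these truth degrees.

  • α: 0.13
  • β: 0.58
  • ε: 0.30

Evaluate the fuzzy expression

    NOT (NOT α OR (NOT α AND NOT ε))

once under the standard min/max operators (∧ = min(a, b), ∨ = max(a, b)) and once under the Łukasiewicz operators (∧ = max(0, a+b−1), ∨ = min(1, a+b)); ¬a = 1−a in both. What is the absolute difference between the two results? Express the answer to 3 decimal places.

Under standard min/max:
  NOT α = 1 − 0.13 = 0.87
  NOT α = 1 − 0.13 = 0.87
  NOT ε = 1 − 0.30 = 0.70
  NOT α AND NOT ε = min(a, b) on (0.87, 0.70) = 0.70
  NOT α OR (NOT α AND NOT ε) = max(a, b) on (0.87, 0.70) = 0.87
  NOT (NOT α OR (NOT α AND NOT ε)) = 1 − 0.87 = 0.13
  → value = 0.1300
Under Łukasiewicz:
  NOT α = 1 − 0.13 = 0.87
  NOT α = 1 − 0.13 = 0.87
  NOT ε = 1 − 0.30 = 0.70
  NOT α AND NOT ε = max(0, a+b−1) on (0.87, 0.70) = 0.57
  NOT α OR (NOT α AND NOT ε) = min(1, a+b) on (0.87, 0.57) = 1.00
  NOT (NOT α OR (NOT α AND NOT ε)) = 1 − 1.00 = 0.00
  → value = 0.0000
|0.1300 − 0.0000| = 0.130

0.130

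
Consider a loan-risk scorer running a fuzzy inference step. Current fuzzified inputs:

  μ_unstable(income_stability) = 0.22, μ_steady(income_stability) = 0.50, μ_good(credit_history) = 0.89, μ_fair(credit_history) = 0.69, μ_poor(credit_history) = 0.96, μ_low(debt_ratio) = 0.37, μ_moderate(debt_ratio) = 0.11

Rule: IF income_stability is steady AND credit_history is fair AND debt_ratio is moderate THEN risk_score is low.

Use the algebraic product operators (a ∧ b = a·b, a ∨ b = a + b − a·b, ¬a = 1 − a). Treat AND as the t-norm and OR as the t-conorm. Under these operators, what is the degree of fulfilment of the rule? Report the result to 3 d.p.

0.038

firing strength: steady=0.50, fair=0.69, moderate=0.11; AND[a·b] → w = 0.0379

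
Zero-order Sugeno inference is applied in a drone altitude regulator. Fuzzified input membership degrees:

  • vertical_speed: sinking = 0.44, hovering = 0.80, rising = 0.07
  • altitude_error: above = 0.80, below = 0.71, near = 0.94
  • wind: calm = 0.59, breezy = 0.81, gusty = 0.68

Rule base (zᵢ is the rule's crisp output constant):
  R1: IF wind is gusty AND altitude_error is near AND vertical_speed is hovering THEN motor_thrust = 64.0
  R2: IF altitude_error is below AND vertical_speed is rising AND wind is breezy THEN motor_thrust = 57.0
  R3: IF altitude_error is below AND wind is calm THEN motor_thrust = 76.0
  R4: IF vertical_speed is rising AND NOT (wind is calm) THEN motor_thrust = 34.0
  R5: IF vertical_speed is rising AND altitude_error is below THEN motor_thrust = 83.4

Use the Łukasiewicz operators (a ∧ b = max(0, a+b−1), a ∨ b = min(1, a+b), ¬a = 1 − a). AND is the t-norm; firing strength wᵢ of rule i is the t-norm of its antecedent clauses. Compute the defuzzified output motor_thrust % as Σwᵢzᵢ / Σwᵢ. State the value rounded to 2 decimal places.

R1 (z=64.0): gusty=0.68, near=0.94, hovering=0.80; AND[max(0, a+b−1)] → w = 0.42
R2 (z=57.0): below=0.71, rising=0.07, breezy=0.81; AND[max(0, a+b−1)] → w = 0.00
R3 (z=76.0): below=0.71, calm=0.59; AND[max(0, a+b−1)] → w = 0.30
R4 (z=34.0): rising=0.07, ¬calm=1−0.59=0.41; AND[max(0, a+b−1)] → w = 0.00
R5 (z=83.4): rising=0.07, below=0.71; AND[max(0, a+b−1)] → w = 0.00
Weighted average = (0.42·64.0 + 0.00·57.0 + 0.30·76.0 + 0.00·34.0 + 0.00·83.4) / (0.42 + 0.00 + 0.30 + 0.00 + 0.00)
  = 49.6800 / 0.7200 = 69.00

69.00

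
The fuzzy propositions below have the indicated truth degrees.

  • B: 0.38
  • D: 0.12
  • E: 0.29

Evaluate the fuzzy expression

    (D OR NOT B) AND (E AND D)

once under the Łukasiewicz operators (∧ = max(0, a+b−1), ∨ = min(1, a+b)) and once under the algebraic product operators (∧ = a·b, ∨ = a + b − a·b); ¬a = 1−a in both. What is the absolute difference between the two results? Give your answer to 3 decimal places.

Under Łukasiewicz:
  NOT B = 1 − 0.38 = 0.62
  D OR NOT B = min(1, a+b) on (0.12, 0.62) = 0.74
  E AND D = max(0, a+b−1) on (0.29, 0.12) = 0.00
  (D OR NOT B) AND (E AND D) = max(0, a+b−1) on (0.74, 0.00) = 0.00
  → value = 0.0000
Under algebraic product:
  NOT B = 1 − 0.3800 = 0.6200
  D OR NOT B = a + b − a·b on (0.1200, 0.6200) = 0.6656
  E AND D = a·b on (0.2900, 0.1200) = 0.0348
  (D OR NOT B) AND (E AND D) = a·b on (0.6656, 0.0348) = 0.0232
  → value = 0.0232
|0.0000 − 0.0232| = 0.023

0.023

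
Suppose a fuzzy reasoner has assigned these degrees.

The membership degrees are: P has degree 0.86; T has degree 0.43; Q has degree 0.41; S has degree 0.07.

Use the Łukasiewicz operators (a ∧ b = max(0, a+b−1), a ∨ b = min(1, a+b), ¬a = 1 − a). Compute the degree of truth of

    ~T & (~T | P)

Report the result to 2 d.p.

0.57

~T = 1 − 0.43 = 0.57
~T = 1 − 0.43 = 0.57
~T | P = min(1, a+b) on (0.57, 0.86) = 1.00
~T & (~T | P) = max(0, a+b−1) on (0.57, 1.00) = 0.57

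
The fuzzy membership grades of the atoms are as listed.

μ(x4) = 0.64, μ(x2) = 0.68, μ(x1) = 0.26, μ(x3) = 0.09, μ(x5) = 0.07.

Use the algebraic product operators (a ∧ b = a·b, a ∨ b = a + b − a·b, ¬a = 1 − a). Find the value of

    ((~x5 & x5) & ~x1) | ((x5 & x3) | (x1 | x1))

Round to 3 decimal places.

0.482

~x5 = 1 − 0.0700 = 0.9300
~x5 & x5 = a·b on (0.9300, 0.0700) = 0.0651
~x1 = 1 − 0.2600 = 0.7400
(~x5 & x5) & ~x1 = a·b on (0.0651, 0.7400) = 0.0482
x5 & x3 = a·b on (0.0700, 0.0900) = 0.0063
x1 | x1 = a + b − a·b on (0.2600, 0.2600) = 0.4524
(x5 & x3) | (x1 | x1) = a + b − a·b on (0.0063, 0.4524) = 0.4558
((~x5 & x5) & ~x1) | ((x5 & x3) | (x1 | x1)) = a + b − a·b on (0.0482, 0.4558) = 0.4821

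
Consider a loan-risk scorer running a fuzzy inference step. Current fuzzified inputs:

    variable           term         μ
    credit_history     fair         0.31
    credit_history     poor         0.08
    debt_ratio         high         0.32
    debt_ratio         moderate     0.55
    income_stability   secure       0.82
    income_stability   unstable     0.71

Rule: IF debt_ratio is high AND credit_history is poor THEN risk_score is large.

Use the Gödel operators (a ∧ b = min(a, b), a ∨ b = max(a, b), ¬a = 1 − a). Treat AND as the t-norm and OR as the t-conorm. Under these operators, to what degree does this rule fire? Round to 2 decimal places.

firing strength: high=0.32, poor=0.08; AND[min(a, b)] → w = 0.08

0.08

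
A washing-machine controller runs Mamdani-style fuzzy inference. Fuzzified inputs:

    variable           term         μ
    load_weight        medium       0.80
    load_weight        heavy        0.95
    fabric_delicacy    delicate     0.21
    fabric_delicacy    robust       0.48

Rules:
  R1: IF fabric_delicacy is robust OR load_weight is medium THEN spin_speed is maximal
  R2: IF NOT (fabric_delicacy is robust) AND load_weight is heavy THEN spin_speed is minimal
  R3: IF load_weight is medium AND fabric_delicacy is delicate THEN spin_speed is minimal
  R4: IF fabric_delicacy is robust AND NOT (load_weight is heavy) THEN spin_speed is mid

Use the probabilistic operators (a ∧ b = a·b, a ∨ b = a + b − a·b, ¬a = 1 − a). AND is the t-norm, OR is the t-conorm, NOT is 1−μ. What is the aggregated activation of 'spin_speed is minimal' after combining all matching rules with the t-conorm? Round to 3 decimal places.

0.579

R1: robust=0.48, medium=0.80; OR[a + b − a·b] → w = 0.8960
R2: ¬robust=1−0.48=0.52, heavy=0.95; AND[a·b] → w = 0.4940
R3: medium=0.80, delicate=0.21; AND[a·b] → w = 0.1680
R4: robust=0.48, ¬heavy=1−0.95=0.05; AND[a·b] → w = 0.0240
Rules with consequent 'minimal': {R2, R3} → strengths 0.4940, 0.1680
Aggregate via t-conorm [a + b − a·b]: 0.5790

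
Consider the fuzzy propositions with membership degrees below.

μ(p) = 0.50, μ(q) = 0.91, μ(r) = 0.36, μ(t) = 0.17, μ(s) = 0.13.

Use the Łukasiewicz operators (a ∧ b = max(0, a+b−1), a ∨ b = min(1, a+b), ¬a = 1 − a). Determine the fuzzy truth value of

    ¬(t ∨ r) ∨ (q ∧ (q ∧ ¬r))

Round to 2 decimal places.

t ∨ r = min(1, a+b) on (0.17, 0.36) = 0.53
¬(t ∨ r) = 1 − 0.53 = 0.47
¬r = 1 − 0.36 = 0.64
q ∧ ¬r = max(0, a+b−1) on (0.91, 0.64) = 0.55
q ∧ (q ∧ ¬r) = max(0, a+b−1) on (0.91, 0.55) = 0.46
¬(t ∨ r) ∨ (q ∧ (q ∧ ¬r)) = min(1, a+b) on (0.47, 0.46) = 0.93

0.93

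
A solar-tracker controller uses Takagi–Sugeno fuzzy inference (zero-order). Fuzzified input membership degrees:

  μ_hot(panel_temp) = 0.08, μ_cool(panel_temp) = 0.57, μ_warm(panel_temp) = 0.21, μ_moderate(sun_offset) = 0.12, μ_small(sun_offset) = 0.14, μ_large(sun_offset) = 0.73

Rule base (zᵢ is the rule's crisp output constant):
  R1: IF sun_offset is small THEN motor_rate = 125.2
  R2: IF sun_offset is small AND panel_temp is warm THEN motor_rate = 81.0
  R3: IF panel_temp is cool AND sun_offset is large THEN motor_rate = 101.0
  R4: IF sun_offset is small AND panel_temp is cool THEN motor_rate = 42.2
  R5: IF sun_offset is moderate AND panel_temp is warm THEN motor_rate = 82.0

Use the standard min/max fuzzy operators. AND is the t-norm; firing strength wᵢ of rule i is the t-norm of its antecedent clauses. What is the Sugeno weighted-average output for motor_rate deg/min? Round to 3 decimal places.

92.059

R1 (z=125.2): small=0.14 → w = 0.14
R2 (z=81.0): small=0.14, warm=0.21; AND[min(a, b)] → w = 0.14
R3 (z=101.0): cool=0.57, large=0.73; AND[min(a, b)] → w = 0.57
R4 (z=42.2): small=0.14, cool=0.57; AND[min(a, b)] → w = 0.14
R5 (z=82.0): moderate=0.12, warm=0.21; AND[min(a, b)] → w = 0.12
Weighted average = (0.14·125.2 + 0.14·81.0 + 0.57·101.0 + 0.14·42.2 + 0.12·82.0) / (0.14 + 0.14 + 0.57 + 0.14 + 0.12)
  = 102.1860 / 1.1100 = 92.059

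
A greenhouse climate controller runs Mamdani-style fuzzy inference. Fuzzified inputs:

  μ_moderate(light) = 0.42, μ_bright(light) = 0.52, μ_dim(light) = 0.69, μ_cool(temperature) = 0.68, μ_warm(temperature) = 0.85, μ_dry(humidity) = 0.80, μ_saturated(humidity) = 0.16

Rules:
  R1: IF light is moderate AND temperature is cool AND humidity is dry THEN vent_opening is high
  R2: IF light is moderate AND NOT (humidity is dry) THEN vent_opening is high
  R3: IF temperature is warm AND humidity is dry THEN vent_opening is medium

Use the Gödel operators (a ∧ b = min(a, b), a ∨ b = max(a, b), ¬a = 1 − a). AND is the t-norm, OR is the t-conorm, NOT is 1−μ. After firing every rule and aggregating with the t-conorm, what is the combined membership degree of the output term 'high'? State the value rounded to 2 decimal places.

R1: moderate=0.42, cool=0.68, dry=0.80; AND[min(a, b)] → w = 0.42
R2: moderate=0.42, ¬dry=1−0.80=0.20; AND[min(a, b)] → w = 0.20
R3: warm=0.85, dry=0.80; AND[min(a, b)] → w = 0.80
Rules with consequent 'high': {R1, R2} → strengths 0.42, 0.20
Aggregate via t-conorm [max(a, b)]: 0.42

0.42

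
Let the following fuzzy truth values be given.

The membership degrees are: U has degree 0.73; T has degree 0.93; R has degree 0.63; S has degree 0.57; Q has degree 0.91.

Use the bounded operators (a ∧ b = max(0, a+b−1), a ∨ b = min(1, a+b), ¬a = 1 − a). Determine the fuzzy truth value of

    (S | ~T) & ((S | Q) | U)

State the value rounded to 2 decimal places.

0.64

~T = 1 − 0.93 = 0.07
S | ~T = min(1, a+b) on (0.57, 0.07) = 0.64
S | Q = min(1, a+b) on (0.57, 0.91) = 1.00
(S | Q) | U = min(1, a+b) on (1.00, 0.73) = 1.00
(S | ~T) & ((S | Q) | U) = max(0, a+b−1) on (0.64, 1.00) = 0.64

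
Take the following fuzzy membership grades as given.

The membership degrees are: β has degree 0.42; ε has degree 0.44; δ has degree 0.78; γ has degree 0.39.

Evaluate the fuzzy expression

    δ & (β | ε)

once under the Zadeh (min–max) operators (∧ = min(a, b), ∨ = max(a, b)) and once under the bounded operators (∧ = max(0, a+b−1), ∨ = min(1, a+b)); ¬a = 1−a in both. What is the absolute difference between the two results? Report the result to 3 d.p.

Under Zadeh (min–max):
  β | ε = max(a, b) on (0.42, 0.44) = 0.44
  δ & (β | ε) = min(a, b) on (0.78, 0.44) = 0.44
  → value = 0.4400
Under bounded:
  β | ε = min(1, a+b) on (0.42, 0.44) = 0.86
  δ & (β | ε) = max(0, a+b−1) on (0.78, 0.86) = 0.64
  → value = 0.6400
|0.4400 − 0.6400| = 0.200

0.200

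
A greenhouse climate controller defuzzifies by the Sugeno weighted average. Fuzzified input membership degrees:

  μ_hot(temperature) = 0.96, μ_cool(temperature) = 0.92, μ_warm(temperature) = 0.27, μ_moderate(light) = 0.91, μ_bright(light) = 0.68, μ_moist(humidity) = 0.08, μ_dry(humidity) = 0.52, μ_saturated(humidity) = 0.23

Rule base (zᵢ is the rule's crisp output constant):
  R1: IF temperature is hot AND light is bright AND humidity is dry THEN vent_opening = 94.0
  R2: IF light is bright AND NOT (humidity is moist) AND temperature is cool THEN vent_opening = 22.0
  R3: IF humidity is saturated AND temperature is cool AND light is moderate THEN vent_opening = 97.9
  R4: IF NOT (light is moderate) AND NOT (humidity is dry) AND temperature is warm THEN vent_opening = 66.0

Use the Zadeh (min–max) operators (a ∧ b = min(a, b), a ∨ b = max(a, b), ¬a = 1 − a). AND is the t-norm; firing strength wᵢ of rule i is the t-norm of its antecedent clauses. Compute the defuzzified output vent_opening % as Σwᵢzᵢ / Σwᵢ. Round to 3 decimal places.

R1 (z=94.0): hot=0.96, bright=0.68, dry=0.52; AND[min(a, b)] → w = 0.52
R2 (z=22.0): bright=0.68, ¬moist=1−0.08=0.92, cool=0.92; AND[min(a, b)] → w = 0.68
R3 (z=97.9): saturated=0.23, cool=0.92, moderate=0.91; AND[min(a, b)] → w = 0.23
R4 (z=66.0): ¬moderate=1−0.91=0.09, ¬dry=1−0.52=0.48, warm=0.27; AND[min(a, b)] → w = 0.09
Weighted average = (0.52·94.0 + 0.68·22.0 + 0.23·97.9 + 0.09·66.0) / (0.52 + 0.68 + 0.23 + 0.09)
  = 92.2970 / 1.5200 = 60.722

60.722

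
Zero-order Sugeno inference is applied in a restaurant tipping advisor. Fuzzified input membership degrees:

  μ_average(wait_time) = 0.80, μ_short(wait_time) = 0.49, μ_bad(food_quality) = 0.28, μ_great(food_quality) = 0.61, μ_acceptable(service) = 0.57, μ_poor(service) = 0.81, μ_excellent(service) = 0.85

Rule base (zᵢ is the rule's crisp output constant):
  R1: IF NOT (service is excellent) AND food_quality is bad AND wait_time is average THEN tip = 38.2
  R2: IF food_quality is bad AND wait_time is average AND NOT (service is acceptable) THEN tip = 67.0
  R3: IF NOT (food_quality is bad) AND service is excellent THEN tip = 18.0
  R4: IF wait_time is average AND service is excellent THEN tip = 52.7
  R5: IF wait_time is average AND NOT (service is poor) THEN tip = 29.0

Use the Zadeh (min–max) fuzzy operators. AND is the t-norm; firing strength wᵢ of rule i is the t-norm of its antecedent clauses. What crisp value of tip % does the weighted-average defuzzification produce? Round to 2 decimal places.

R1 (z=38.2): ¬excellent=1−0.85=0.15, bad=0.28, average=0.80; AND[min(a, b)] → w = 0.15
R2 (z=67.0): bad=0.28, average=0.80, ¬acceptable=1−0.57=0.43; AND[min(a, b)] → w = 0.28
R3 (z=18.0): ¬bad=1−0.28=0.72, excellent=0.85; AND[min(a, b)] → w = 0.72
R4 (z=52.7): average=0.80, excellent=0.85; AND[min(a, b)] → w = 0.80
R5 (z=29.0): average=0.80, ¬poor=1−0.81=0.19; AND[min(a, b)] → w = 0.19
Weighted average = (0.15·38.2 + 0.28·67.0 + 0.72·18.0 + 0.80·52.7 + 0.19·29.0) / (0.15 + 0.28 + 0.72 + 0.80 + 0.19)
  = 85.1200 / 2.1400 = 39.78

39.78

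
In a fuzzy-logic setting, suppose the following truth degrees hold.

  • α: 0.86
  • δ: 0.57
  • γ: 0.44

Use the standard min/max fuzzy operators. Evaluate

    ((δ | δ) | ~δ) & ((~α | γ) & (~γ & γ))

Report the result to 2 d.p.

0.44

δ | δ = max(a, b) on (0.57, 0.57) = 0.57
~δ = 1 − 0.57 = 0.43
(δ | δ) | ~δ = max(a, b) on (0.57, 0.43) = 0.57
~α = 1 − 0.86 = 0.14
~α | γ = max(a, b) on (0.14, 0.44) = 0.44
~γ = 1 − 0.44 = 0.56
~γ & γ = min(a, b) on (0.56, 0.44) = 0.44
(~α | γ) & (~γ & γ) = min(a, b) on (0.44, 0.44) = 0.44
((δ | δ) | ~δ) & ((~α | γ) & (~γ & γ)) = min(a, b) on (0.57, 0.44) = 0.44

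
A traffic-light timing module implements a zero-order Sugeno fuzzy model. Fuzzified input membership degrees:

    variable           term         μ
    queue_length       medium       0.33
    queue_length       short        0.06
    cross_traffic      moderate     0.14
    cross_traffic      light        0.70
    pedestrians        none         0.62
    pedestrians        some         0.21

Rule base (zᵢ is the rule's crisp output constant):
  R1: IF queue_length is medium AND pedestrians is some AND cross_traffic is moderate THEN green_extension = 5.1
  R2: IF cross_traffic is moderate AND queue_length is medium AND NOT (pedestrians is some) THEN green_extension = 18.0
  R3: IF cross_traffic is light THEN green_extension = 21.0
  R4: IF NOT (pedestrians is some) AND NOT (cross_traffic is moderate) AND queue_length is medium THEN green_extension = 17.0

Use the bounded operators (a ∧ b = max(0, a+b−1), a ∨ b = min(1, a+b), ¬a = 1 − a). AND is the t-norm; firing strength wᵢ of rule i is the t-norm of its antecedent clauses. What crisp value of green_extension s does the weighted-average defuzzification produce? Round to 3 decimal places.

R1 (z=5.1): medium=0.33, some=0.21, moderate=0.14; AND[max(0, a+b−1)] → w = 0.00
R2 (z=18.0): moderate=0.14, medium=0.33, ¬some=1−0.21=0.79; AND[max(0, a+b−1)] → w = 0.00
R3 (z=21.0): light=0.70 → w = 0.70
R4 (z=17.0): ¬some=1−0.21=0.79, ¬moderate=1−0.14=0.86, medium=0.33; AND[max(0, a+b−1)] → w = 0.00
Weighted average = (0.00·5.1 + 0.00·18.0 + 0.70·21.0 + 0.00·17.0) / (0.00 + 0.00 + 0.70 + 0.00)
  = 14.7000 / 0.7000 = 21.000

21.000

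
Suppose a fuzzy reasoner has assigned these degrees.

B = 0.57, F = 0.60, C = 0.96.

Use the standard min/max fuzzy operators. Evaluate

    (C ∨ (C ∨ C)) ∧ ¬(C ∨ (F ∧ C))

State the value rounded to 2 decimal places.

0.04

C ∨ C = max(a, b) on (0.96, 0.96) = 0.96
C ∨ (C ∨ C) = max(a, b) on (0.96, 0.96) = 0.96
F ∧ C = min(a, b) on (0.60, 0.96) = 0.60
C ∨ (F ∧ C) = max(a, b) on (0.96, 0.60) = 0.96
¬(C ∨ (F ∧ C)) = 1 − 0.96 = 0.04
(C ∨ (C ∨ C)) ∧ ¬(C ∨ (F ∧ C)) = min(a, b) on (0.96, 0.04) = 0.04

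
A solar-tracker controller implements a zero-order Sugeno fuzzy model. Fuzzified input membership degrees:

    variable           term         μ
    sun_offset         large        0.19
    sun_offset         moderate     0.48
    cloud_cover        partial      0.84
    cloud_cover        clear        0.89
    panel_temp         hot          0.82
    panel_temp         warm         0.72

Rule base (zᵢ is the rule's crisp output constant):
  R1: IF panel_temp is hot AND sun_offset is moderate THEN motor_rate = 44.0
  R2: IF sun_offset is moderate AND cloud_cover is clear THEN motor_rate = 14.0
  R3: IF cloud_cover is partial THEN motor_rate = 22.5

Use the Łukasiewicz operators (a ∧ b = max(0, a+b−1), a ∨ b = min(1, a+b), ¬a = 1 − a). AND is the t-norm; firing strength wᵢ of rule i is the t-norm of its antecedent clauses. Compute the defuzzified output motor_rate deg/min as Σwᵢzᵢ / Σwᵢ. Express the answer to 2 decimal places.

24.69

R1 (z=44.0): hot=0.82, moderate=0.48; AND[max(0, a+b−1)] → w = 0.30
R2 (z=14.0): moderate=0.48, clear=0.89; AND[max(0, a+b−1)] → w = 0.37
R3 (z=22.5): partial=0.84 → w = 0.84
Weighted average = (0.30·44.0 + 0.37·14.0 + 0.84·22.5) / (0.30 + 0.37 + 0.84)
  = 37.2800 / 1.5100 = 24.69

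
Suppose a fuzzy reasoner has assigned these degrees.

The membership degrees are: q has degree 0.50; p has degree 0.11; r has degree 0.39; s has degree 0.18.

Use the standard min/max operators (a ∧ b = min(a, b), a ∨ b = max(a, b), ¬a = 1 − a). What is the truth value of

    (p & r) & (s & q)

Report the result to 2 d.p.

0.11

p & r = min(a, b) on (0.11, 0.39) = 0.11
s & q = min(a, b) on (0.18, 0.50) = 0.18
(p & r) & (s & q) = min(a, b) on (0.11, 0.18) = 0.11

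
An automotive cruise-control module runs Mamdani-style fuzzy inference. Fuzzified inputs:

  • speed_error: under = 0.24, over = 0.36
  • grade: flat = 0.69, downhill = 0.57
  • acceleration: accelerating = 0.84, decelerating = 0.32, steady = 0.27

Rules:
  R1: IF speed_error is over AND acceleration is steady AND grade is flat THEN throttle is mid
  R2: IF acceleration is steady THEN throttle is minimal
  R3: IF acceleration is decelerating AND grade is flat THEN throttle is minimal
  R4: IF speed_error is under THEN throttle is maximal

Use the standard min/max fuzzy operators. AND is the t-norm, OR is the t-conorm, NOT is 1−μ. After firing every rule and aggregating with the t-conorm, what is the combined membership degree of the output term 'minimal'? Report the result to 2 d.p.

0.32

R1: over=0.36, steady=0.27, flat=0.69; AND[min(a, b)] → w = 0.27
R2: steady=0.27 → w = 0.27
R3: decelerating=0.32, flat=0.69; AND[min(a, b)] → w = 0.32
R4: under=0.24 → w = 0.24
Rules with consequent 'minimal': {R2, R3} → strengths 0.27, 0.32
Aggregate via t-conorm [max(a, b)]: 0.32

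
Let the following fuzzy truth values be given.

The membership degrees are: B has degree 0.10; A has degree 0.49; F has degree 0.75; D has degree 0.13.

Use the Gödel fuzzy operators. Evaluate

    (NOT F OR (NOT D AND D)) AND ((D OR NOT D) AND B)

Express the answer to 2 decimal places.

NOT F = 1 − 0.75 = 0.25
NOT D = 1 − 0.13 = 0.87
NOT D AND D = min(a, b) on (0.87, 0.13) = 0.13
NOT F OR (NOT D AND D) = max(a, b) on (0.25, 0.13) = 0.25
NOT D = 1 − 0.13 = 0.87
D OR NOT D = max(a, b) on (0.13, 0.87) = 0.87
(D OR NOT D) AND B = min(a, b) on (0.87, 0.10) = 0.10
(NOT F OR (NOT D AND D)) AND ((D OR NOT D) AND B) = min(a, b) on (0.25, 0.10) = 0.10

0.10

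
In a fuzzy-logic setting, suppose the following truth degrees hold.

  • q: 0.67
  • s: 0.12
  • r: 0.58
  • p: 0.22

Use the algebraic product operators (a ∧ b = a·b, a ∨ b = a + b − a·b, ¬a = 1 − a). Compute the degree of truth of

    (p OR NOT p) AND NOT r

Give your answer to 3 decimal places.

NOT p = 1 − 0.2200 = 0.7800
p OR NOT p = a + b − a·b on (0.2200, 0.7800) = 0.8284
NOT r = 1 − 0.5800 = 0.4200
(p OR NOT p) AND NOT r = a·b on (0.8284, 0.4200) = 0.3479

0.348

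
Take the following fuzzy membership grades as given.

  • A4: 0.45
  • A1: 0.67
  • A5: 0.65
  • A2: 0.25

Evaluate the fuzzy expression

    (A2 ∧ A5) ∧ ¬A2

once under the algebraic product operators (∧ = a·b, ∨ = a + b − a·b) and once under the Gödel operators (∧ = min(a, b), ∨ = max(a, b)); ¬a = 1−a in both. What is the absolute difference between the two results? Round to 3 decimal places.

Under algebraic product:
  A2 ∧ A5 = a·b on (0.2500, 0.6500) = 0.1625
  ¬A2 = 1 − 0.2500 = 0.7500
  (A2 ∧ A5) ∧ ¬A2 = a·b on (0.1625, 0.7500) = 0.1219
  → value = 0.1219
Under Gödel:
  A2 ∧ A5 = min(a, b) on (0.25, 0.65) = 0.25
  ¬A2 = 1 − 0.25 = 0.75
  (A2 ∧ A5) ∧ ¬A2 = min(a, b) on (0.25, 0.75) = 0.25
  → value = 0.2500
|0.1219 − 0.2500| = 0.128

0.128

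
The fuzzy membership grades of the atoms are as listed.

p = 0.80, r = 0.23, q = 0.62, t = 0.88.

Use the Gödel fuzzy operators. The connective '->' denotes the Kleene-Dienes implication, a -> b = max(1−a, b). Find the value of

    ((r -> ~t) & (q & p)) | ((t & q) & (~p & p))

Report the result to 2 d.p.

0.62

~t = 1 − 0.88 = 0.12
r -> ~t  [Kleene-Dienes: max(1−a, b)] with a=0.23, b=0.12 → 0.77
q & p = min(a, b) on (0.62, 0.80) = 0.62
(r -> ~t) & (q & p) = min(a, b) on (0.77, 0.62) = 0.62
t & q = min(a, b) on (0.88, 0.62) = 0.62
~p = 1 − 0.80 = 0.20
~p & p = min(a, b) on (0.20, 0.80) = 0.20
(t & q) & (~p & p) = min(a, b) on (0.62, 0.20) = 0.20
((r -> ~t) & (q & p)) | ((t & q) & (~p & p)) = max(a, b) on (0.62, 0.20) = 0.62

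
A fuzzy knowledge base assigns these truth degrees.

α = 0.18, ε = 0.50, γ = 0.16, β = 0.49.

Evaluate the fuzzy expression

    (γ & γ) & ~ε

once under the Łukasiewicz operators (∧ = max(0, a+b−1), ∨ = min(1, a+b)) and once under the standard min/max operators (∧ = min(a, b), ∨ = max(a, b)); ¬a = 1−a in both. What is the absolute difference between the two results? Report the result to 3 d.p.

0.160

Under Łukasiewicz:
  γ & γ = max(0, a+b−1) on (0.16, 0.16) = 0.00
  ~ε = 1 − 0.50 = 0.50
  (γ & γ) & ~ε = max(0, a+b−1) on (0.00, 0.50) = 0.00
  → value = 0.0000
Under standard min/max:
  γ & γ = min(a, b) on (0.16, 0.16) = 0.16
  ~ε = 1 − 0.50 = 0.50
  (γ & γ) & ~ε = min(a, b) on (0.16, 0.50) = 0.16
  → value = 0.1600
|0.0000 − 0.1600| = 0.160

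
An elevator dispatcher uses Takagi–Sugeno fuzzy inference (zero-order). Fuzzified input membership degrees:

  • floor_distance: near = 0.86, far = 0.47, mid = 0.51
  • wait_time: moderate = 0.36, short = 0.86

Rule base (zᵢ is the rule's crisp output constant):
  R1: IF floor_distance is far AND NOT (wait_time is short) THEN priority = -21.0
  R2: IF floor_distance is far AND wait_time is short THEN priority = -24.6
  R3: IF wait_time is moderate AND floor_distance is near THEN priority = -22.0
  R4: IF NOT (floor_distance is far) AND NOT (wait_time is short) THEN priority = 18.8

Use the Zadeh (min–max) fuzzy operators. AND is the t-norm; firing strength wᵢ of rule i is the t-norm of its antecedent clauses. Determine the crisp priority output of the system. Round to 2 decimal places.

-17.83

R1 (z=-21.0): far=0.47, ¬short=1−0.86=0.14; AND[min(a, b)] → w = 0.14
R2 (z=-24.6): far=0.47, short=0.86; AND[min(a, b)] → w = 0.47
R3 (z=-22.0): moderate=0.36, near=0.86; AND[min(a, b)] → w = 0.36
R4 (z=18.8): ¬far=1−0.47=0.53, ¬short=1−0.86=0.14; AND[min(a, b)] → w = 0.14
Weighted average = (0.14·-21.0 + 0.47·-24.6 + 0.36·-22.0 + 0.14·18.8) / (0.14 + 0.47 + 0.36 + 0.14)
  = -19.7900 / 1.1100 = -17.83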